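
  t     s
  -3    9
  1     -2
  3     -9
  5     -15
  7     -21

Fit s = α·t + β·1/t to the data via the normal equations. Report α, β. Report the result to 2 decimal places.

With design matrix A, AᵀA = [[93, 5]; [5, 14141/11025]] and Aᵀs = [-278, -14]ᵀ.
det = 93·(14141/11025) − 5² = 346496/3675.
α = ((-278)·(14141/11025) − 5·(-14))/(346496/3675) = -394931/129936; β = (93·(-14) − 5·(-278))/(346496/3675) = 40425/43312.

α = -3.04, β = 0.93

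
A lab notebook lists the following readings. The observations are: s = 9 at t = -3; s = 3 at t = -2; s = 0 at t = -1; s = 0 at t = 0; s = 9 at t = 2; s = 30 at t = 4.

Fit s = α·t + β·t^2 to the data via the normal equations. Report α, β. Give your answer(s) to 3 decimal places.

α = 1.500, β = 1.500

Normal-equation sums: Σt·t = 34, Σt·t^2 = 36, Σt^2·t^2 = 370.
And Σt·s = 105, Σt^2·s = 609.
XᵀX·[α, β]ᵀ = Xᵀs becomes [[34, 36]; [36, 370]]·[α, β]ᵀ = [105, 609]ᵀ.
Eliminating β: 370·(row 1) − 36·(row 2) gives 11284·α = 370·105 − 36·609 = 16926, so α = 3/2.
Then β = (609 − 36·(3/2))/370 = 3/2.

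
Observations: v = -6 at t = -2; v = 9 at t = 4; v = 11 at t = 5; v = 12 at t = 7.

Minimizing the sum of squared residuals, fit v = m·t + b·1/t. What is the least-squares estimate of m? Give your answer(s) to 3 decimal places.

From the data, Σt·t = 94, Σt·1/t = 4, Σ1/t·1/t = 7309/19600.
Right-hand side: Σt·v = 187, Σ1/t·v = 1283/140.
Normal equations: [[94, 4]; [4, 7309/19600]]·[m, b]ᵀ = [187, 1283/140]ᵀ.
Determinant 94·(7309/19600) − 4² = 186723/9800.
m = (187·(7309/19600) − 4·(1283/140))/(186723/9800) = 216101/124482; b = (94·(1283/140) − 4·187)/(186723/9800) = 370580/62241.

m = 1.736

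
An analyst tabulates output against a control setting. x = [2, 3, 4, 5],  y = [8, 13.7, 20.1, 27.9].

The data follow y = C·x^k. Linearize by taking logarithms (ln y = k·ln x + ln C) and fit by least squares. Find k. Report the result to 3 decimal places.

Let Y = ln y. Fitting Y = k·ln x + ln C by least squares:
Sums: Σln x = 4.7875, Σ(ln x)² = 6.1995, Σln y = 11.0262, Σln x·ln y = 13.8340.
Normal system: [[6.1995, 4.7875]; [4.7875, 4]]·[k, ln C]ᵀ = [13.8340, 11.0262]ᵀ.
Slope k = (n·Σln x·ln y − Σln x·Σln y)/(n·Σ(ln x)² − (Σln x)²) = (4·13.8340 − 4.7875·11.0262)/1.8779 = 1.35685; ln C = (Σln y − k·Σln x)/n = 1.13257.

k = 1.357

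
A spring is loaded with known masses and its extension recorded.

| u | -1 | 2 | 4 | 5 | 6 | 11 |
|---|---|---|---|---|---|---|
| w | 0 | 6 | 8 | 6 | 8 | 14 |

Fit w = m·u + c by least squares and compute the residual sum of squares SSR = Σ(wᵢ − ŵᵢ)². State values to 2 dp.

Setting ∂/∂m … = 0 gives: 203·m + 27·c = 276;  27·m + 6·c = 42.
(Σu·u = 203, Σu = 27, Σ1 = 6, Σu·w = 276, Σw = 42.)
Eliminating c: 6·(row 1) − 27·(row 2) gives 489·m = 6·276 − 27·42 = 522, so m = 174/163.
Then c = (42 − 27·(174/163))/6 = 358/163.
Residuals: -184/163, 272/163, 250/163, -250/163, -98/163, 10/163; SSR = 1488/163.

SSR = 9.13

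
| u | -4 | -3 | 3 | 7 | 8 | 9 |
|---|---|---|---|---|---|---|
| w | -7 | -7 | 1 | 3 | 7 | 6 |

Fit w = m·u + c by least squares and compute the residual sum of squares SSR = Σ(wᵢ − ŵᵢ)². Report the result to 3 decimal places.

Entries of XᵀX: Σu·u = 228, Σu = 20, Σ1 = 6.
For Xᵀw: Σu·w = 183, Σw = 3.
XᵀX·[m, c]ᵀ = Xᵀw becomes [[228, 20]; [20, 6]]·[m, c]ᵀ = [183, 3]ᵀ.
Eliminating c: 6·(row 1) − 20·(row 2) gives 968·m = 6·183 − 20·3 = 1038, so m = 519/484.
Then c = (3 − 20·(519/484))/6 = -372/121.
Residuals: 4/11, -343/484, 415/484, -63/44, 181/121, -279/484; SSR = 2899/484.

SSR = 5.990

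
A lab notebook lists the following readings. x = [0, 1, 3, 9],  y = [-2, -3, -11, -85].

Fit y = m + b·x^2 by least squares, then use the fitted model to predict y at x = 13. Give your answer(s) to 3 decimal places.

ŷ = -175.226

With design matrix A, AᵀA = [[4, 91]; [91, 6643]] and Aᵀy = [-101, -6987]ᵀ.
Eliminating b: 6643·(row 1) − 91·(row 2) gives 18291·m = 6643·(-101) − 91·(-6987) = -35126, so m = -386/201.
Then b = ((-6987) − 91·(-386/201))/6643 = -18757/18291.
At x = 13: ŷ = (-386/201)·(1) + (-18757/18291)·(169) = -82181/469.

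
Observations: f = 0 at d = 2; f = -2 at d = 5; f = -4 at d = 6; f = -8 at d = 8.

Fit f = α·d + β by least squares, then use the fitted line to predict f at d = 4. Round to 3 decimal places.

Forming XᵀX = [[129, 21]; [21, 4]] and Xᵀf = [-98, -14]ᵀ gives XᵀX·[α, β]ᵀ = Xᵀf.
Determinant 129·4 − 21² = 75.
α = ((-98)·4 − 21·(-14))/75 = -98/75; β = (129·(-14) − 21·(-98))/75 = 84/25.
At d = 4: f̂ = (-98/75)·(4) + (84/25)·(1) = -28/15.

f̂ = -1.867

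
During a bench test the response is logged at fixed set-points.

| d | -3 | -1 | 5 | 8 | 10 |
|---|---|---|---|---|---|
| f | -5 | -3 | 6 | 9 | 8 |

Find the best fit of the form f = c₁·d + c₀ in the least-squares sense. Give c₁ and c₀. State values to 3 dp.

c₁ = 1.128, c₀ = -1.285

Sums needed: Σd·d = 199, Σd = 19, Σ1 = 5.
And Σd·f = 200, Σf = 15.
Δ = 199·5 − 19² = 634.
c₁ = (200·5 − 19·15)/634 = 715/634; c₀ = (199·15 − 19·200)/634 = -815/634.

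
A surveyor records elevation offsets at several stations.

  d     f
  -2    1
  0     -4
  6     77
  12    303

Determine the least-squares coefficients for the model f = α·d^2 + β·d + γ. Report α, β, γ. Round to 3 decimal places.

α = 2.011, β = 1.453, γ = -4.085

Compute the Gram sums: Σd^2·d^2 = 22048, Σd^2·d = 1936, Σd^2 = 184, Σd·d = 184, Σd = 16, Σ1 = 4.
Right-hand side: Σd^2·f = 46408, Σd·f = 4096, Σf = 377.
Normal equations: [[22048, 1936, 184]; [1936, 184, 16]; [184, 16, 4]]·[α, β, γ]ᵀ = [46408, 4096, 377]ᵀ.
Row-reducing yields α = 177/88, β = 959/660, γ = -674/165.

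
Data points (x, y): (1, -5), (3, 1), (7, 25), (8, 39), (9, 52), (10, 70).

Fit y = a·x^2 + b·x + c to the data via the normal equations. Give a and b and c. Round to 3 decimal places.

With design matrix A, AᵀA = [[23140, 2612, 304]; [2612, 304, 38]; [304, 38, 6]] and Aᵀy = [14937, 1653, 182]ᵀ.
Solving the 3×3 system (Gaussian elimination) gives a = 1843/1852, b = -6689/2315, c = -4138/2315.

a = 0.995, b = -2.889, c = -1.787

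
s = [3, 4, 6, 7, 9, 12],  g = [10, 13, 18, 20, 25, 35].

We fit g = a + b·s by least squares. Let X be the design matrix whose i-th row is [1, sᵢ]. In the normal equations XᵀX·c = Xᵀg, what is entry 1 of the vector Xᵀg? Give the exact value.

Entry 1 ↔ basis 1, so (Xᵀg)_{1} = Σᵢ gᵢ = (1)·(10) + (1)·(13) + (1)·(18) + (1)·(20) + (1)·(25) + (1)·(35) = 121.

121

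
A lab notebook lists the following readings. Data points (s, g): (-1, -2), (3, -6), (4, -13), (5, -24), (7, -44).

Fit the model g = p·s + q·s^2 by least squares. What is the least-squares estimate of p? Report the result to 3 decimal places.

With design matrix M, MᵀM = [[100, 558]; [558, 3364]] and Mᵀg = [-496, -3020]ᵀ.
Determinant 100·3364 − 558² = 25036.
p = ((-496)·3364 − 558·(-3020))/25036 = 4154/6259; q = (100·(-3020) − 558·(-496))/25036 = -6308/6259.

p = 0.664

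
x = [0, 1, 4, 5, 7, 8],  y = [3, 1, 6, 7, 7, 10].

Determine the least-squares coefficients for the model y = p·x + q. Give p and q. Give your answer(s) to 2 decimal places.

Sums needed: Σx·x = 155, Σx = 25, Σ1 = 6.
Moment sums: Σx·y = 189, Σy = 34.
Δ = 155·6 − 25² = 305.
p = (189·6 − 25·34)/305 = 284/305; q = (155·34 − 25·189)/305 = 109/61.

p = 0.93, q = 1.79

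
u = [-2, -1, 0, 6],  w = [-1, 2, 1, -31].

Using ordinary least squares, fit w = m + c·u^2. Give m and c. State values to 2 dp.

MᵀM·[m, c]ᵀ = Mᵀw reads: 4·m + 41·c = -29;  41·m + 1313·c = -1118.
Determinant 4·1313 − 41² = 3571.
m = ((-29)·1313 − 41·(-1118))/3571 = 7761/3571; c = (4·(-1118) − 41·(-29))/3571 = -3283/3571.

m = 2.17, c = -0.92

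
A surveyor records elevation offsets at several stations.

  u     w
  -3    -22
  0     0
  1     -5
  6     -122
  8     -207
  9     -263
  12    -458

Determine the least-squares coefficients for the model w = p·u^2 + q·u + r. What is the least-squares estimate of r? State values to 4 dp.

Sums needed: Σu^2·u^2 = 32771, Σu^2·u = 3159, Σu^2 = 335, Σu·u = 335, Σu = 33, Σ1 = 7.
Right-hand side: Σu^2·w = -105098, Σu·w = -10190, Σw = -1077.
So XᵀX·[p, q, r]ᵀ = Xᵀw: [[32771, 3159, 335]; [3159, 335, 33]; [335, 33, 7]]·[p, q, r]ᵀ = [-105098, -10190, -1077]ᵀ.
Row-reducing yields p = -5364881/1777762, q = -3423145/1777762, r = -317911/888881.

r = -0.3577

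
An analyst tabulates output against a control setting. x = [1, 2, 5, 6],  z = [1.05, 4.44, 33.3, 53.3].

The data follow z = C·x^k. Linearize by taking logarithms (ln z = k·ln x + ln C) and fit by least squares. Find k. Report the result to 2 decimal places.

k = 2.18

Let Y = ln z. Fitting Y = k·ln x + ln C by least squares:
Σln x = 4.0943, Σ(ln x)² = 6.2811, Σln z = 9.0209, Σln x·ln z = 13.7991.
Equations: 6.2811·k + 4.0943·ln C = 13.7991;  4.0943·k + 4·ln C = 9.0209.
Solving (det = 8.3609): k = 2.18418, ln C = 0.01954.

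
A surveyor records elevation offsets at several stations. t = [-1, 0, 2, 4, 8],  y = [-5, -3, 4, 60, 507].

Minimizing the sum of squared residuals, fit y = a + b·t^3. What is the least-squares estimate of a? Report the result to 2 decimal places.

a = -3.70

Forming MᵀM = [[5, 583]; [583, 266305]] and Mᵀy = [563, 263461]ᵀ gives MᵀM·[a, b]ᵀ = Mᵀy.
det = 5·266305 − 583² = 991636.
a = (563·266305 − 583·263461)/991636 = -917012/247909; b = (5·263461 − 583·563)/991636 = 247269/247909.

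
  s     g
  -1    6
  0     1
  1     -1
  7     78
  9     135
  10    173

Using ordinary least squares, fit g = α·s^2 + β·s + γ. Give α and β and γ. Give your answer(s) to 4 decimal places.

Compute the Gram sums: Σs^2·s^2 = 18964, Σs^2·s = 2072, Σs^2 = 232, Σs·s = 232, Σs = 26, Σ1 = 6.
For Mᵀg: Σs^2·g = 32062, Σs·g = 3484, Σg = 392.
Normal equations: [[18964, 2072, 232]; [2072, 232, 26]; [232, 26, 6]]·[α, β, γ]ᵀ = [32062, 3484, 392]ᵀ.
Solving the 3×3 system (Gaussian elimination) gives α = 84701/41070, β = -14266/4107, γ = 4388/6845.

α = 2.0624, β = -3.4736, γ = 0.6411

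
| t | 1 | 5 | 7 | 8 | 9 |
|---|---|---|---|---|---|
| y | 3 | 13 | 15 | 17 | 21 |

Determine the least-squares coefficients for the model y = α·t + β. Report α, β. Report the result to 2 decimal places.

XᵀX·[α, β]ᵀ = Xᵀy reads: 220·α + 30·β = 498;  30·α + 5·β = 69.
det = 220·5 − 30² = 200.
α = (498·5 − 30·69)/200 = 21/10; β = (220·69 − 30·498)/200 = 6/5.

α = 2.10, β = 1.20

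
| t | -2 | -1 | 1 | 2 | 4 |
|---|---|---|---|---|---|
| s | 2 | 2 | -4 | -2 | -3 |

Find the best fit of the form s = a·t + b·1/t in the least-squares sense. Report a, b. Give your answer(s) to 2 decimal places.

a = -0.55, b = -2.34

From the data, Σt·t = 26, Σt·1/t = 5, Σ1/t·1/t = 41/16.
And Σt·s = -26, Σ1/t·s = -35/4.
Eliminating b: (41/16)·(row 1) − 5·(row 2) gives (333/8)·a = (41/16)·(-26) − 5·(-35/4) = -183/8, so a = -61/111.
Then b = ((-35/4) − 5·(-61/111))/(41/16) = -260/111.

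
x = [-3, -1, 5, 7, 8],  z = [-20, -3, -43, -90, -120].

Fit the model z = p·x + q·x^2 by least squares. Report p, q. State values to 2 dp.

p = 0.99, q = -1.98

AᵀA·[p, q]ᵀ = Aᵀz reads: 148·p + 952·q = -1742;  952·p + 7204·q = -13348.
(Σx·x = 148, Σx·x^2 = 952, Σx^2·x^2 = 7204, Σx·z = -1742, Σx^2·z = -13348.)
det = 148·7204 − 952² = 159888.
p = ((-1742)·7204 − 952·(-13348))/159888 = 19741/19986; q = (148·(-13348) − 952·(-1742))/159888 = -19820/9993.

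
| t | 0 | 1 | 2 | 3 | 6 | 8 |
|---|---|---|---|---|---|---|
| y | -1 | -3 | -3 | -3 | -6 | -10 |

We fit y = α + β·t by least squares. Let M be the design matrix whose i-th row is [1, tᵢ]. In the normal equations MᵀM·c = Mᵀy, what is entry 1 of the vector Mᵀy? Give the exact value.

Entry 1 ↔ basis 1, so (Mᵀy)_{1} = Σᵢ yᵢ = (1)·(-1) + (1)·(-3) + (1)·(-3) + (1)·(-3) + (1)·(-6) + (1)·(-10) = -26.

-26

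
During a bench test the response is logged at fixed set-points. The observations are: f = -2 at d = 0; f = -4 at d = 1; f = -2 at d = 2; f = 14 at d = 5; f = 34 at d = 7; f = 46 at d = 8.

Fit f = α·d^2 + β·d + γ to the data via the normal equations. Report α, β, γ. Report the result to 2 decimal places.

α = 0.95, β = -1.51, γ = -2.65

With design matrix A, AᵀA = [[7139, 989, 143]; [989, 143, 23]; [143, 23, 6]] and Aᵀf = [4948, 668, 86]ᵀ.
Solving the 3×3 system (Gaussian elimination) gives α = 2933/3072, β = -4625/3072, γ = -1357/512.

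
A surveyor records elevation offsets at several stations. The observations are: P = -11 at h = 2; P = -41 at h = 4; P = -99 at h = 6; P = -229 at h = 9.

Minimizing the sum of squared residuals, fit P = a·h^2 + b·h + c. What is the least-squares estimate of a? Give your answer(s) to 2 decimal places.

a = -3.11

From the data, Σh^2·h^2 = 8129, Σh^2·h = 1017, Σh^2 = 137, Σh·h = 137, Σh = 21, Σ1 = 4.
Moment sums: Σh^2·P = -22813, Σh·P = -2841, ΣP = -380.
Normal equations: [[8129, 1017, 137]; [1017, 137, 21]; [137, 21, 4]]·[a, b, c]ᵀ = [-22813, -2841, -380]ᵀ.
Solving the 3×3 system (Gaussian elimination) gives a = -5100/1639, b = 4932/1639, c = -6923/1639.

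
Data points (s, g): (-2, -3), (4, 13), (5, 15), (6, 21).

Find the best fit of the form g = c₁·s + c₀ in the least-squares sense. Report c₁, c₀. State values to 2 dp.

MᵀM·[c₁, c₀]ᵀ = Mᵀg reads: 81·c₁ + 13·c₀ = 259;  13·c₁ + 4·c₀ = 46.
Δ = 81·4 − 13² = 155.
c₁ = (259·4 − 13·46)/155 = 438/155; c₀ = (81·46 − 13·259)/155 = 359/155.

c₁ = 2.83, c₀ = 2.32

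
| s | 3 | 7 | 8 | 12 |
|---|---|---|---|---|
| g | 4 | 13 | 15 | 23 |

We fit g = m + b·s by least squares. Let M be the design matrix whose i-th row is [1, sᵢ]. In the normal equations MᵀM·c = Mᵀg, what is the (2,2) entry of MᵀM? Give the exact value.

Row 2 ↔ basis s, column 2 ↔ basis s, so (MᵀM)_{2,2} = Σᵢ (s)·(s) = (3)·(3) + (7)·(7) + (8)·(8) + (12)·(12) = 266.

266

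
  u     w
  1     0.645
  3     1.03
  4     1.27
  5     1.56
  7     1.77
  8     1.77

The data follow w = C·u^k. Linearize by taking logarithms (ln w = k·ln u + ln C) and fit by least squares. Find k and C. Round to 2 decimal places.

k = 0.51, C = 0.63

Taking logs, ln w = k·ln u + ln C, so regress ln w on ln u.
Sums: Σln u = 8.1197, Σ(ln u)² = 13.8297, Σln w = 1.4167, Σln u·ln w = 3.3779.
Normal system: [[13.8297, 8.1197]; [8.1197, 6]]·[k, ln C]ᵀ = [3.3779, 1.4167]ᵀ.
Slope k = (n·Σln u·ln w − Σln u·Σln w)/(n·Σ(ln u)² − (Σln u)²) = (6·3.3779 − 8.1197·1.4167)/17.0487 = 0.51407; ln C = (Σln w − k·Σln u)/n = -0.45956, so C = exp(-0.45956) = 0.63156.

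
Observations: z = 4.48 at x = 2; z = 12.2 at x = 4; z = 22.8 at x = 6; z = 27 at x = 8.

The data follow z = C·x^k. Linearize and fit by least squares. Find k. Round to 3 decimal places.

k = 1.343

Taking logs, ln z = k·ln x + ln C, so regress ln z on ln x.
XᵀX = [[9.9367, 5.9506]; [5.9506, 4]], rhs = [16.9631, 10.4237]ᵀ  (here Σln x = 5.9506, Σ(ln x)² = 9.9367, Σln z = 10.4237, Σln x·ln z = 16.9631).
Δ = 9.9367·4 − (5.9506)² = 4.3368; k = (16.9631·4 − 5.9506·10.4237)/4.3368 = 1.34312, ln C = (9.9367·10.4237 − 5.9506·16.9631)/4.3368 = 0.60780.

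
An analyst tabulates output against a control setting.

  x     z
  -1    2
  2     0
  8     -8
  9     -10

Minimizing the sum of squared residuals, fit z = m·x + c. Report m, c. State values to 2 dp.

With design matrix M, MᵀM = [[150, 18]; [18, 4]] and Mᵀz = [-156, -16]ᵀ.
Δ = 150·4 − 18² = 276.
m = ((-156)·4 − 18·(-16))/276 = -28/23; c = (150·(-16) − 18·(-156))/276 = 34/23.

m = -1.22, c = 1.48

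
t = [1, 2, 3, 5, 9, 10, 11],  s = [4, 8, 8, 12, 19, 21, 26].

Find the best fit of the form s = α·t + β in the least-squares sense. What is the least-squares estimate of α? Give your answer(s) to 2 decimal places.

α = 1.95

Entries of XᵀX: Σt·t = 341, Σt = 41, Σ1 = 7.
Right-hand side: Σt·s = 771, Σs = 98.
XᵀX·[α, β]ᵀ = Xᵀs becomes [[341, 41]; [41, 7]]·[α, β]ᵀ = [771, 98]ᵀ.
det = 341·7 − 41² = 706.
α = (771·7 − 41·98)/706 = 1379/706; β = (341·98 − 41·771)/706 = 1807/706.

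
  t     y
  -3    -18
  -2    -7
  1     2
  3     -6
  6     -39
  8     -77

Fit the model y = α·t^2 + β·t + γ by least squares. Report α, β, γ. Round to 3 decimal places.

α = -1.472, β = 1.954, γ = 1.780

From the data, Σt^2·t^2 = 5571, Σt^2·t = 721, Σt^2 = 123, Σt·t = 123, Σt = 13, Σ1 = 6.
Right-hand side: Σt^2·y = -6574, Σt·y = -798, Σy = -145.
AᵀA·[α, β, γ]ᵀ = Aᵀy becomes [[5571, 721, 123]; [721, 123, 13]; [123, 13, 6]]·[α, β, γ]ᵀ = [-6574, -798, -145]ᵀ.
Solving the 3×3 system (Gaussian elimination) gives α = -15205/10328, β = 20179/10328, γ = 4597/2582.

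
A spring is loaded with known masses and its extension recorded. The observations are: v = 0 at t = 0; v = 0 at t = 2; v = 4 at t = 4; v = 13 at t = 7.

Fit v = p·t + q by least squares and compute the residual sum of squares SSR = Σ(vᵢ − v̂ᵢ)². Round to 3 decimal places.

Entries of MᵀM: Σt·t = 69, Σt = 13, Σ1 = 4.
For Mᵀv: Σt·v = 107, Σv = 17.
MᵀM·[p, q]ᵀ = Mᵀv becomes [[69, 13]; [13, 4]]·[p, q]ᵀ = [107, 17]ᵀ.
Determinant 69·4 − 13² = 107.
p = (107·4 − 13·17)/107 = 207/107; q = (69·17 − 13·107)/107 = -218/107.
Residuals: 218/107, -196/107, -182/107, 160/107; SSR = 1352/107.

SSR = 12.636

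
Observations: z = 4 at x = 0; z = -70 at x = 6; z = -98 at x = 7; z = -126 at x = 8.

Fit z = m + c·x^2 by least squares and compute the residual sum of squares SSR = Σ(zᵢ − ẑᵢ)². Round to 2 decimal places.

Compute the Gram sums: Σ1 = 4, Σx^2 = 149, Σx^2·x^2 = 7793.
Moment sums: Σz = -290, Σx^2·z = -15386.
Normal equations: [[4, 149]; [149, 7793]]·[m, c]ᵀ = [-290, -15386]ᵀ.
det = 4·7793 − 149² = 8971.
m = ((-290)·7793 − 149·(-15386))/8971 = 32544/8971; c = (4·(-15386) − 149·(-290))/8971 = -18334/8971.
Residuals: 3340/8971, -490/8971, -13336/8971, 10486/8971; SSR = 33352/8971.

SSR = 3.72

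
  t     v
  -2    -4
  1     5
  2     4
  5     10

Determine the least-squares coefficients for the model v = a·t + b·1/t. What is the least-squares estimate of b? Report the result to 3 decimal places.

Forming MᵀM = [[34, 4]; [4, 77/50]] and Mᵀv = [71, 11]ᵀ gives MᵀM·[a, b]ᵀ = Mᵀv.
Eliminating b: (77/50)·(row 1) − 4·(row 2) gives (909/25)·a = (77/50)·71 − 4·11 = 3267/50, so a = 363/202.
Then b = (11 − 4·(363/202))/(77/50) = 250/101.

b = 2.475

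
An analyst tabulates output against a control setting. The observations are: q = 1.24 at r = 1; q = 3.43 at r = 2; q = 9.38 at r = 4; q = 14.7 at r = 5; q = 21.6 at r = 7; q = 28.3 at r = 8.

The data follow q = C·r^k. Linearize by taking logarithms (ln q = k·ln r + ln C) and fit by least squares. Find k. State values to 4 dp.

Let Y = ln q. Fitting Y = k·ln r + ln C by least squares:
XᵀX = [[13.1032, 7.7142]; [7.7142, 6]], rhs = [21.2141, 12.7897]ᵀ  (here Σln r = 7.7142, Σ(ln r)² = 13.1032, Σln q = 12.7897, Σln r·ln q = 21.2141).
Solving (det = 19.1098): k = 1.49777, ln C = 0.20592.

k = 1.4978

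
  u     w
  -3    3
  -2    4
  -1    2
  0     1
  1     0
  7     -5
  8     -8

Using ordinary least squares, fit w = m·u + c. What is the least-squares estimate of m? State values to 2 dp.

m = -1.00

From the data, Σu·u = 128, Σu = 10, Σ1 = 7.
For Mᵀw: Σu·w = -118, Σw = -3.
MᵀM·[m, c]ᵀ = Mᵀw becomes [[128, 10]; [10, 7]]·[m, c]ᵀ = [-118, -3]ᵀ.
Determinant 128·7 − 10² = 796.
m = ((-118)·7 − 10·(-3))/796 = -1; c = (128·(-3) − 10·(-118))/796 = 1.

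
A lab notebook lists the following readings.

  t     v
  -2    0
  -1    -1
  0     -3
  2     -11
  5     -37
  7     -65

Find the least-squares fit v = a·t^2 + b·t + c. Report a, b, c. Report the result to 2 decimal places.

a = -0.90, b = -2.61, c = -2.30

Forming XᵀX = [[3059, 467, 83]; [467, 83, 11]; [83, 11, 6]] and Xᵀv = [-4155, -661, -117]ᵀ gives XᵀX·[a, b, c]ᵀ = Xᵀv.
Solving the 3×3 system (Gaussian elimination) gives a = -56411/62832, b = -163837/62832, c = -6021/2618.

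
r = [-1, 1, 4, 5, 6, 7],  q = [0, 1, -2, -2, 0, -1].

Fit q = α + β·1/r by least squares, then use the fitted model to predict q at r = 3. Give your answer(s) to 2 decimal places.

Forming MᵀM = [[6, 319/420]; [319/420, 379381/176400]] and Mᵀq = [-4, -3/70]ᵀ gives MᵀM·[α, β]ᵀ = Mᵀq.
det = 6·(379381/176400) − (319/420)² = 86981/7056.
α = ((-4)·(379381/176400) − (319/420)·(-3/70))/(86981/7056) = -1511782/2174525; β = (6·(-3/70) − (319/420)·(-4))/(86981/7056) = 98112/434905.
At r = 3: q̂ = (-1511782/2174525)·(1) + (98112/434905)·(1/3) = -1348262/2174525.

q̂ = -0.62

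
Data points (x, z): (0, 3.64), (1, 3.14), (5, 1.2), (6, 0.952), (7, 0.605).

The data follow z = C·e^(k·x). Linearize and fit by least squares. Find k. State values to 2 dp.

Taking logs, ln z = k·x + ln C, so regress ln z on x.
Σx = 19.0000, Σ(x)² = 111.0000, Σln z = 2.0668, Σx·ln z = -1.7570.
Equations: 111.0000·k + 19.0000·ln C = -1.7570;  19.0000·k + 5·ln C = 2.0668.
Slope k = (n·Σx·ln z − Σx·Σln z)/(n·Σ(x)² − (Σx)²) = (5·-1.7570 − 19.0000·2.0668)/194.0000 = -0.24770; ln C = (Σln z − k·Σx)/n = 1.35463.

k = -0.25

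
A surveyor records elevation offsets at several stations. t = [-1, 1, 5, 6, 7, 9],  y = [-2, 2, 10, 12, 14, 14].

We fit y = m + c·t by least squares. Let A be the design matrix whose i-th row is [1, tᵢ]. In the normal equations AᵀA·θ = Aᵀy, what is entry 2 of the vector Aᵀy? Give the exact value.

Entry 2 ↔ basis t, so (Aᵀy)_{2} = Σᵢ (t)·yᵢ = (-1)·(-2) + (1)·(2) + (5)·(10) + (6)·(12) + (7)·(14) + (9)·(14) = 350.

350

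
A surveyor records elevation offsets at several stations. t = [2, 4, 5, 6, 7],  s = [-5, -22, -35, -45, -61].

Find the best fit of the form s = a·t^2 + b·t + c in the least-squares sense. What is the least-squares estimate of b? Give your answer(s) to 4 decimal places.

Entries of AᵀA: Σt^2·t^2 = 4594, Σt^2·t = 756, Σt^2 = 130, Σt·t = 130, Σt = 24, Σ1 = 5.
For Aᵀs: Σt^2·s = -5856, Σt·s = -970, Σs = -168.
Row-reducing yields a = -534/679, b = -2743/679, c = 4236/679.

b = -4.0398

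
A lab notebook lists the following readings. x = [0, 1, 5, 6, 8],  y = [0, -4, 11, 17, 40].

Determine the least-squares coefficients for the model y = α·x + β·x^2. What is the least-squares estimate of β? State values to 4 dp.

The normal equations are: 126·α + 854·β = 473;  854·α + 6018·β = 3443.
det = 126·6018 − 854² = 28952.
α = (473·6018 − 854·3443)/28952 = -1066/329; β = (126·3443 − 854·473)/28952 = 97/94.

β = 1.0319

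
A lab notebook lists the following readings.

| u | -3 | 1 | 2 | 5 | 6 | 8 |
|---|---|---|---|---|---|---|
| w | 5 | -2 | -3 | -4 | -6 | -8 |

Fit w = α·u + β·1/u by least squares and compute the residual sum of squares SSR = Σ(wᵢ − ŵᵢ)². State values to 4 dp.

SSR = 4.1701

The normal equations are: 139·α + 6·β = -143;  6·α + (20801/14400)·β = -239/30.
Eliminating β: (20801/14400)·(row 1) − 6·(row 2) gives (2372939/14400)·α = (20801/14400)·(-143) − 6·(-239/30) = -2286223/14400, so α = -2286223/2372939.
Then β = ((-239/30) − 6·(-2286223/2372939))/(20801/14400) = -3590880/2372939.
Residuals: 3809066/2372939, 1131225/2372939, -750931/2372939, 2657535/2372939, 78184/2372939, -244868/2372939; SSR = 9895373/2372939.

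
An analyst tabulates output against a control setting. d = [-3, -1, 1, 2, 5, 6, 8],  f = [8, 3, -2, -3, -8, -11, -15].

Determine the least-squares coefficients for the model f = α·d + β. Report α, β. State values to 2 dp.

Setting ∂/∂α … = 0 gives: 140·α + 18·β = -261;  18·α + 7·β = -28.
(Σd·d = 140, Σd = 18, Σ1 = 7, Σd·f = -261, Σf = -28.)
Eliminating β: 7·(row 1) − 18·(row 2) gives 656·α = 7·(-261) − 18·(-28) = -1323, so α = -1323/656.
Then β = ((-28) − 18·(-1323/656))/7 = 389/328.

α = -2.02, β = 1.19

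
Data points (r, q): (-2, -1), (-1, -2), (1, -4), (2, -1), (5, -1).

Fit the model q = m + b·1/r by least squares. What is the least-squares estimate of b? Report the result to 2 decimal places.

b = -0.73

From the data, Σ1 = 5, Σ1/r = 1/5, Σ1/r·1/r = 127/50.
Right-hand side: Σq = -9, Σ1/r·q = -11/5.
Normal equations: [[5, 1/5]; [1/5, 127/50]]·[m, b]ᵀ = [-9, -11/5]ᵀ.
Determinant 5·(127/50) − (1/5)² = 633/50.
m = ((-9)·(127/50) − (1/5)·(-11/5))/(633/50) = -1121/633; b = (5·(-11/5) − (1/5)·(-9))/(633/50) = -460/633.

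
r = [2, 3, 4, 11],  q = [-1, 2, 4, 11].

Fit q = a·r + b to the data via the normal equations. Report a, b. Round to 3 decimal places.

a = 1.220, b = -2.100

With design matrix M, MᵀM = [[150, 20]; [20, 4]] and Mᵀq = [141, 16]ᵀ.
Determinant 150·4 − 20² = 200.
a = (141·4 − 20·16)/200 = 61/50; b = (150·16 − 20·141)/200 = -21/10.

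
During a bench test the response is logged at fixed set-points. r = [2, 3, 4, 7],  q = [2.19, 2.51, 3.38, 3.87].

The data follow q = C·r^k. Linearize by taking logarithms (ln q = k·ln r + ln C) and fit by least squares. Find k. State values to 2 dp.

Let Y = ln q. Fitting Y = k·ln r + ln C by least squares:
AᵀA = [[7.3958, 5.1240]; [5.1240, 4]], rhs = [5.8760, 4.2753]ᵀ  (here Σln r = 5.1240, Σ(ln r)² = 7.3958, Σln q = 4.2753, Σln r·ln q = 5.8760).
Solving (det = 3.3281): k = 0.48003, ln C = 0.45391.

k = 0.48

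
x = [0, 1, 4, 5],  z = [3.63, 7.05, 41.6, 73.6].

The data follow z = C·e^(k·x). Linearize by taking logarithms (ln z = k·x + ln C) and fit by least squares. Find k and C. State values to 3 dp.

With ln zᵢ as the transformed response and xᵢ as the regressor:
Over the data: Σx = 10.0000, Σ(x)² = 42.0000, Σln z = 11.2690, Σx·ln z = 38.3587.
Normal system: [[42.0000, 10.0000]; [10.0000, 4]]·[k, ln C]ᵀ = [38.3587, 11.2690]ᵀ.
Δ = 42.0000·4 − (10.0000)² = 68.0000; k = (38.3587·4 − 10.0000·11.2690)/68.0000 = 0.59918, ln C = (42.0000·11.2690 − 10.0000·38.3587)/68.0000 = 1.31929, so C = exp(1.31929) = 3.74076.

k = 0.599, C = 3.741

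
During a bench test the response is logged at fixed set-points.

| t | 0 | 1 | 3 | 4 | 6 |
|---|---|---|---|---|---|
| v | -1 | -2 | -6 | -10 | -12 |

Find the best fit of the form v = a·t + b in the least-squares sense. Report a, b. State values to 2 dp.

a = -1.98, b = -0.65

Setting ∂/∂a … = 0 gives: 62·a + 14·b = -132;  14·a + 5·b = -31.
Δ = 62·5 − 14² = 114.
a = ((-132)·5 − 14·(-31))/114 = -113/57; b = (62·(-31) − 14·(-132))/114 = -37/57.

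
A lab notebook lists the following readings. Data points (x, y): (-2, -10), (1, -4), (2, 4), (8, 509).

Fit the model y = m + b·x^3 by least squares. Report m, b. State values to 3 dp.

Normal-equation sums: Σ1 = 4, Σx^3 = 513, Σx^3·x^3 = 262273.
For Aᵀy: Σy = 499, Σx^3·y = 260716.
Δ = 4·262273 − 513² = 785923.
m = (499·262273 − 513·260716)/785923 = -2873081/785923; b = (4·260716 − 513·499)/785923 = 786877/785923.

m = -3.656, b = 1.001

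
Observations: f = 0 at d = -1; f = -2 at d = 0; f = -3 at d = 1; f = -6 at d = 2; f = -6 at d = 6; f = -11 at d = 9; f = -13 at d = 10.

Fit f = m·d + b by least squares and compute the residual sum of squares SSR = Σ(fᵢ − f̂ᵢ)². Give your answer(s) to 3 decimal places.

Entries of MᵀM: Σd·d = 223, Σd = 27, Σ1 = 7.
For Mᵀf: Σd·f = -280, Σf = -41.
MᵀM·[m, b]ᵀ = Mᵀf becomes [[223, 27]; [27, 7]]·[m, b]ᵀ = [-280, -41]ᵀ.
det = 223·7 − 27² = 832.
m = ((-280)·7 − 27·(-41))/832 = -853/832; b = (223·(-41) − 27·(-280))/832 = -1583/832.
Residuals: 365/416, -81/832, -15/208, -131/64, 1709/832, 27/208, -703/832; SSR = 8257/832.

SSR = 9.924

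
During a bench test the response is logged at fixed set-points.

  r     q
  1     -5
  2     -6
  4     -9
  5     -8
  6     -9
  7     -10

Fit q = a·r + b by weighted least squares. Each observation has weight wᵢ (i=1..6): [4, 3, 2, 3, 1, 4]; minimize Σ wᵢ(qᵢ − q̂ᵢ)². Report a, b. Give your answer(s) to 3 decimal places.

Compute the Gram sums: Σwᵢ·r·r = 355, Σwᵢ·r = 67, Σwᵢ·1 = 17.
Moment sums: Σwᵢ·r·q = -582, Σwᵢ·q = -129.
Normal equations: [[355, 67]; [67, 17]]·[a, b]ᵀ = [-582, -129]ᵀ.
Eliminating b: 17·(row 1) − 67·(row 2) gives 1546·a = 17·(-582) − 67·(-129) = -1251, so a = -1251/1546.
Then b = ((-129) − 67·(-1251/1546))/17 = -6801/1546.

a = -0.809, b = -4.399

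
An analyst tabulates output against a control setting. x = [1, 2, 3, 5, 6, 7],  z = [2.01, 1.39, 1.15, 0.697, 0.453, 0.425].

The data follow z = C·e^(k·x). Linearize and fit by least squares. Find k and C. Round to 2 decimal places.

k = -0.26, C = 2.50

With ln zᵢ as the transformed response and xᵢ as the regressor:
AᵀA = [[124.0000, 24.0000]; [24.0000, 6]], rhs = [-10.7697, -0.8413]ᵀ  (here Σx = 24.0000, Σ(x)² = 124.0000, Σln z = -0.8413, Σx·ln z = -10.7697).
Solving (det = 168.0000): k = -0.26445, ln C = 0.91756, so C = exp(0.91756) = 2.50319.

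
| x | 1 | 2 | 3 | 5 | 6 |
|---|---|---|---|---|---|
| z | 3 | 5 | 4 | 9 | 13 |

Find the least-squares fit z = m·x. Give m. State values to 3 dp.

m = 1.973

Normal-equation sums: Σx·x = 75.
For Mᵀz: Σx·z = 148.
m = 148/75 = 1.97333.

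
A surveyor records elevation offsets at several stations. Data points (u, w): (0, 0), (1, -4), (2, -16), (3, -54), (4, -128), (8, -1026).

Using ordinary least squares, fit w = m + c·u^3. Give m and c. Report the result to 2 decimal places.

m = -0.36, c = -2.00

From the data, Σ1 = 6, Σu^3 = 612, Σu^3·u^3 = 267034.
Moment sums: Σw = -1228, Σu^3·w = -535094.
Normal equations: [[6, 612]; [612, 267034]]·[m, c]ᵀ = [-1228, -535094]ᵀ.
det = 6·267034 − 612² = 1227660.
m = ((-1228)·267034 − 612·(-535094))/1227660 = -110056/306915; c = (6·(-535094) − 612·(-1228))/1227660 = -204919/102305.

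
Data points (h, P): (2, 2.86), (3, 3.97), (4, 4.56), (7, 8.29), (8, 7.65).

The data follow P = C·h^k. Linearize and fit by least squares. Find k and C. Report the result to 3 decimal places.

With ln Pᵢ as the transformed response and ln hᵢ as the regressor:
Sums: Σln h = 7.2034, Σ(ln h)² = 11.7199, Σln P = 8.0967, Σln h·ln P = 12.6933.
Normal system: [[11.7199, 7.2034]; [7.2034, 5]]·[k, ln C]ᵀ = [12.6933, 8.0967]ᵀ.
Solving (det = 6.7102): k = 0.76644, ln C = 0.51514, so C = exp(0.51514) = 1.67388.

k = 0.766, C = 1.674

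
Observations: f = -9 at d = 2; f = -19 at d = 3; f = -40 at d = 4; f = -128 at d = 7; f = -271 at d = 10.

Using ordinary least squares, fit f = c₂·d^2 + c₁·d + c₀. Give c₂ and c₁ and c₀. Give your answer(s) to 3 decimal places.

c₂ = -2.948, c₁ = 2.567, c₀ = -1.791

From the data, Σd^2·d^2 = 12754, Σd^2·d = 1442, Σd^2 = 178, Σd·d = 178, Σd = 26, Σ1 = 5.
And Σd^2·f = -34219, Σd·f = -3841, Σf = -467.
Normal equations: [[12754, 1442, 178]; [1442, 178, 26]; [178, 26, 5]]·[c₂, c₁, c₀]ᵀ = [-34219, -3841, -467]ᵀ.
Solving the 3×3 system (Gaussian elimination) gives c₂ = -29435/9984, c₁ = 25627/9984, c₀ = -745/416.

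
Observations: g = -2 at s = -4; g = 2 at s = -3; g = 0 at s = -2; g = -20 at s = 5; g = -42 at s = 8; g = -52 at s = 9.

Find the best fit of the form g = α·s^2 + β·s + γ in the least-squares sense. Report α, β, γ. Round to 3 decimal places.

The normal equations are: 11635·α + 1267·β + 199·γ = -7414;  1267·α + 199·β + 13·γ = -902;  199·α + 13·β + 6·γ = -114.
(Σs^2·s^2 = 11635, Σs^2·s = 1267, Σs^2 = 199, Σs·s = 199, Σs = 13, Σ1 = 6, Σs^2·g = -7414, Σs·g = -902, Σg = -114.)
Row-reducing yields α = -439/969, β = -461/285, γ = -758/1615.

α = -0.453, β = -1.618, γ = -0.469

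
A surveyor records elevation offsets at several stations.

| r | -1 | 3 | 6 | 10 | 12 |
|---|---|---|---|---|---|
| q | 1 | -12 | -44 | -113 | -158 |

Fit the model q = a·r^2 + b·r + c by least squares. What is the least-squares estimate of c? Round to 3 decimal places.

Sums needed: Σr^2·r^2 = 32114, Σr^2·r = 2970, Σr^2 = 290, Σr·r = 290, Σr = 30, Σ1 = 5.
Moment sums: Σr^2·q = -35743, Σr·q = -3327, Σq = -326.
AᵀA·[a, b, c]ᵀ = Aᵀq becomes [[32114, 2970, 290]; [2970, 290, 30]; [290, 30, 5]]·[a, b, c]ᵀ = [-35743, -3327, -326]ᵀ.
Row-reducing yields a = -2069/2118, b = -2719/1765, c = 3713/5295.

c = 0.701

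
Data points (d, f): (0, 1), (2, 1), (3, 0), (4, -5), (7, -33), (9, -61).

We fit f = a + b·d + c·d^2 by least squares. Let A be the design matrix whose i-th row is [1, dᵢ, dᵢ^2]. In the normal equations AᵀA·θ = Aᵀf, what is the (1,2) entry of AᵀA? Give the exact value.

Row 1 ↔ basis 1, column 2 ↔ basis d, so (AᵀA)_{1,2} = Σᵢ d = (1)·(0) + (1)·(2) + (1)·(3) + (1)·(4) + (1)·(7) + (1)·(9) = 25.

25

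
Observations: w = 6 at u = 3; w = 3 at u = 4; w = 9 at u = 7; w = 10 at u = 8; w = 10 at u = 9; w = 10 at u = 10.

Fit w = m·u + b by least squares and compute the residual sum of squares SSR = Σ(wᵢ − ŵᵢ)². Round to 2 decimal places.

From the data, Σu·u = 319, Σu = 41, Σ1 = 6.
Right-hand side: Σu·w = 363, Σw = 48.
Normal equations: [[319, 41]; [41, 6]]·[m, b]ᵀ = [363, 48]ᵀ.
Δ = 319·6 − 41² = 233.
m = (363·6 − 41·48)/233 = 210/233; b = (319·48 − 41·363)/233 = 429/233.
Residuals: 339/233, -570/233, 198/233, 221/233, 11/233, -199/233; SSR = 2436/233.

SSR = 10.45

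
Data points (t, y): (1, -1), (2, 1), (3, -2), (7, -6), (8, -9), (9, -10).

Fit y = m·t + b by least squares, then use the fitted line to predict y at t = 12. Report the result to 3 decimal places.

Setting ∂/∂m … = 0 gives: 208·m + 30·b = -209;  30·m + 6·b = -27.
det = 208·6 − 30² = 348.
m = ((-209)·6 − 30·(-27))/348 = -37/29; b = (208·(-27) − 30·(-209))/348 = 109/58.
At t = 12: ŷ = (-37/29)·(12) + (109/58)·(1) = -779/58.

ŷ = -13.431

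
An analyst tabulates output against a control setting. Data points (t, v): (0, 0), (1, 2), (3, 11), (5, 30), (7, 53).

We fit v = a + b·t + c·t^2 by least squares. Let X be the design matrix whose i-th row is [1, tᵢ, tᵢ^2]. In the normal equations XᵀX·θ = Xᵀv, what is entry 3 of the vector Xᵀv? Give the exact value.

3448

Entry 3 ↔ basis t^2, so (Xᵀv)_{3} = Σᵢ (t^2)·vᵢ = (0)·(0) + (1)·(2) + (9)·(11) + (25)·(30) + (49)·(53) = 3448.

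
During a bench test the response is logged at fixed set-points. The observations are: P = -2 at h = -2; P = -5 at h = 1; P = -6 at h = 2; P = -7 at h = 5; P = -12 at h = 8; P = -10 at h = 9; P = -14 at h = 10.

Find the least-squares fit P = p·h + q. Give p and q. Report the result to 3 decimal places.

p = -0.891, q = -3.799

Sums needed: Σh·h = 279, Σh = 33, Σ1 = 7.
Moment sums: Σh·P = -374, ΣP = -56.
Δ = 279·7 − 33² = 864.
p = ((-374)·7 − 33·(-56))/864 = -385/432; q = (279·(-56) − 33·(-374))/864 = -547/144.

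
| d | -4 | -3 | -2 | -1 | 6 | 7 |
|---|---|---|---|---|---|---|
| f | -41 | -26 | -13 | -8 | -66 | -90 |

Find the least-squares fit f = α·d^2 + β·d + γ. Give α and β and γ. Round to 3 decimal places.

Sums needed: Σd^2·d^2 = 4051, Σd^2·d = 459, Σd^2 = 115, Σd·d = 115, Σd = 3, Σ1 = 6.
And Σd^2·f = -7736, Σd·f = -750, Σf = -244.
Normal equations: [[4051, 459, 115]; [459, 115, 3]; [115, 3, 6]]·[α, β, γ]ᵀ = [-7736, -750, -244]ᵀ.
Solving the 3×3 system (Gaussian elimination) gives α = -285277/145240, β = 205533/145240, γ = -67673/18155.

α = -1.964, β = 1.415, γ = -3.728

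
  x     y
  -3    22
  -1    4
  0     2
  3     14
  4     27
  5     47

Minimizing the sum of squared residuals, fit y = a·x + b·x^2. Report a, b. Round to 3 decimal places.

The normal system MᵀM·[a, b]ᵀ = Mᵀy is [[60, 188]; [188, 1044]]·[a, b]ᵀ = [315, 1935]ᵀ.
det = 60·1044 − 188² = 27296.
a = (315·1044 − 188·1935)/27296 = -4365/3412; b = (60·1935 − 188·315)/27296 = 3555/1706.

a = -1.279, b = 2.084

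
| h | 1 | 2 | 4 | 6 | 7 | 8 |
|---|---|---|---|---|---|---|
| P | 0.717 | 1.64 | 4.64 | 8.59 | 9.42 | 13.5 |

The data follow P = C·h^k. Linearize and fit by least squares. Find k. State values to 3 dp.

With ln Pᵢ as the transformed response and ln hᵢ as the regressor:
XᵀX = [[13.7233, 7.8966]; [7.8966, 6]], rhs = [16.1003, 8.6929]ᵀ  (here Σln h = 7.8966, Σ(ln h)² = 13.7233, Σln P = 8.6929, Σln h·ln P = 16.1003).
Slope k = (n·Σln h·ln P − Σln h·Σln P)/(n·Σ(ln h)² − (Σln h)²) = (6·16.1003 − 7.8966·8.6929)/19.9843 = 1.39901; ln C = (Σln P − k·Σln h)/n = -0.39242.

k = 1.399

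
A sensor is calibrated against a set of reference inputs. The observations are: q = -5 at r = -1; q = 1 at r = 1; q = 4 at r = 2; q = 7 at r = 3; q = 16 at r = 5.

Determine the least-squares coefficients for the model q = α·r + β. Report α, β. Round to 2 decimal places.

α = 3.45, β = -2.30

From the data, Σr·r = 40, Σr = 10, Σ1 = 5.
And Σr·q = 115, Σq = 23.
So MᵀM·[α, β]ᵀ = Mᵀq: [[40, 10]; [10, 5]]·[α, β]ᵀ = [115, 23]ᵀ.
det = 40·5 − 10² = 100.
α = (115·5 − 10·23)/100 = 69/20; β = (40·23 − 10·115)/100 = -23/10.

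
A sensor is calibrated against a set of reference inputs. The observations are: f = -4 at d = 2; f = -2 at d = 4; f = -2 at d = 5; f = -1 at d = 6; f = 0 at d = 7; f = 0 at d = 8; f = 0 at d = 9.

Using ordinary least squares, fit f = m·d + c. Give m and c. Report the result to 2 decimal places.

m = 0.59, c = -4.77

XᵀX·[m, c]ᵀ = Xᵀf reads: 275·m + 41·c = -32;  41·m + 7·c = -9.
(Σd·d = 275, Σd = 41, Σ1 = 7, Σd·f = -32, Σf = -9.)
Δ = 275·7 − 41² = 244.
m = ((-32)·7 − 41·(-9))/244 = 145/244; c = (275·(-9) − 41·(-32))/244 = -1163/244.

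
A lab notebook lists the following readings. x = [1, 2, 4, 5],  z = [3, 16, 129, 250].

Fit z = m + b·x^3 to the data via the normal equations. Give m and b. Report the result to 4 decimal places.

m = 0.6686, b = 1.9966

The normal system MᵀM·[m, b]ᵀ = Mᵀz is [[4, 198]; [198, 19786]]·[m, b]ᵀ = [398, 39637]ᵀ.
det = 4·19786 − 198² = 39940.
m = (398·19786 − 198·39637)/39940 = 13351/19970; b = (4·39637 − 198·398)/39940 = 19936/9985.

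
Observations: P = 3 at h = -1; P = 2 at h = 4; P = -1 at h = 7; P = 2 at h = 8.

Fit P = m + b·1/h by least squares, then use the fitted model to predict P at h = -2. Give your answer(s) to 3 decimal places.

P̂ = 2.109

Forming AᵀA = [[4, -27/56]; [-27/56, 3445/3136]] and AᵀP = [6, -67/28]ᵀ gives AᵀA·[m, b]ᵀ = AᵀP.
Eliminating b: (3445/3136)·(row 1) − (-27/56)·(row 2) gives (13051/3136)·m = (3445/3136)·6 − (-27/56)·(-67/28) = 87/16, so m = 17052/13051.
Then b = ((-67/28) − (-27/56)·(17052/13051))/(3445/3136) = -20944/13051.
At h = -2: P̂ = (17052/13051)·(1) + (-20944/13051)·(-1/2) = 27524/13051.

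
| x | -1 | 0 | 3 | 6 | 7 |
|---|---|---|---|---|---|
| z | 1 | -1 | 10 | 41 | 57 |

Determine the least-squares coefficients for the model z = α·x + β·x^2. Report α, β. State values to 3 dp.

α = -0.212, β = 1.187

From the data, Σx·x = 95, Σx·x^2 = 585, Σx^2·x^2 = 3779.
For Aᵀz: Σx·z = 674, Σx^2·z = 4360.
AᵀA·[α, β]ᵀ = Aᵀz becomes [[95, 585]; [585, 3779]]·[α, β]ᵀ = [674, 4360]ᵀ.
Eliminating β: 3779·(row 1) − 585·(row 2) gives 16780·α = 3779·674 − 585·4360 = -3554, so α = -1777/8390.
Then β = (4360 − 585·(-1777/8390))/3779 = 1991/1678.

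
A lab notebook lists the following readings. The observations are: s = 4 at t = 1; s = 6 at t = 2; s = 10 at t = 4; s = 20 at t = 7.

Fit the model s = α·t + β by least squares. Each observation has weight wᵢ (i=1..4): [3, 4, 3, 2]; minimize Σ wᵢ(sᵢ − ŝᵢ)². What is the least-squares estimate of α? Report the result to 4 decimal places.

Normal-equation sums: Σwᵢ·t·t = 165, Σwᵢ·t = 37, Σwᵢ·1 = 12.
And Σwᵢ·t·s = 460, Σwᵢ·s = 106.
Δ = 165·12 − 37² = 611.
α = (460·12 − 37·106)/611 = 34/13; β = (165·106 − 37·460)/611 = 10/13.

α = 2.6154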